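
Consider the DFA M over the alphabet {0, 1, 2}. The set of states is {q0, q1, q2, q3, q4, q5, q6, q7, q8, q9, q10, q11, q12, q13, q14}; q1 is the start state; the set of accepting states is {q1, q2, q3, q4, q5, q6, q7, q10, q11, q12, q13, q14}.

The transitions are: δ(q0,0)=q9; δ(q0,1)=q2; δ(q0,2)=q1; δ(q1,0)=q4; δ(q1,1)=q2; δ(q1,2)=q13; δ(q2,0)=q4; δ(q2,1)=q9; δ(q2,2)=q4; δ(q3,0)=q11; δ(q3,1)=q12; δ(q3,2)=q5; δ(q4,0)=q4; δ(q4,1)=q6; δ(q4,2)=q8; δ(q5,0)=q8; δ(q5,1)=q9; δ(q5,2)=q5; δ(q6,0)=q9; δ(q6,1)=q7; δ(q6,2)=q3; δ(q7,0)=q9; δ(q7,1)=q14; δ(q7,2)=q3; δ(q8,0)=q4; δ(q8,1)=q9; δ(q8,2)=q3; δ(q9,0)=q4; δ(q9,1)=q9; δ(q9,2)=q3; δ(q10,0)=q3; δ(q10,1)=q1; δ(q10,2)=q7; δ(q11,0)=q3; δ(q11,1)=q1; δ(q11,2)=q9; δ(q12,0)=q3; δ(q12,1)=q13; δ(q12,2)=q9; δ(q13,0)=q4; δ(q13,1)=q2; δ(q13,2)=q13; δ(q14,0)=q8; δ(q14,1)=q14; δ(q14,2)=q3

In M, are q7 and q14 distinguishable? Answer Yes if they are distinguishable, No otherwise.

No

First remove the unreachable states {q0,q10}; 13 states remain.
Start with accepting vs non-accepting: {q1,q2,q3,q4,q5,q6,q7,q11,q12,q13,q14} | {q8,q9}.
On input 0, block {q1,q2,q3,q4,q5,q6,q7,q11,q12,q13,q14} splits into {q1,q2,q3,q4,q11,q12,q13} and {q5,q6,q7,q14}.
Split {q1,q2,q3,q4,q11,q12,q13} by δ(·,1) → {q1,q3,q11,q12,q13} and {q2} and {q4}.
Split {q1,q3,q11,q12,q13} by δ(·,0) → {q3,q11,q12} and {q1,q13}.
Refine {q3,q11,q12} on symbol 1: members go to different blocks, giving {q11,q12} and {q3}.
On input 1, block {q5,q6,q7,q14} splits into {q6,q7,q14} and {q5}.
The partition is now stable with 8 blocks: {q11,q12} | {q8,q9} | {q6,q7,q14} | {q2} | {q4} | {q1,q13} | {q3} | {q5}.
q7 and q14 lie in the same block of the stable partition, so they are equivalent — no string distinguishes them.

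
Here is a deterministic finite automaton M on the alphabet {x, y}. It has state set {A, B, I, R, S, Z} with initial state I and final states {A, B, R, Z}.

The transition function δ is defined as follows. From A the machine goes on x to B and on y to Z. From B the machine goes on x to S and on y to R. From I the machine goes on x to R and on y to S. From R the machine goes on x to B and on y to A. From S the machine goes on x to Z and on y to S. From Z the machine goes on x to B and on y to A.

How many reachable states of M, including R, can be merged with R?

3

P0 = {A,B,R,Z} | {I,S}.
On input x, block {A,B,R,Z} splits into {A,R,Z} and {B}.
Stable partition: {A,R,Z} | {I,S} | {B} — 3 equivalence classes.
The equivalence class containing R is {A,R,Z}, of size 3.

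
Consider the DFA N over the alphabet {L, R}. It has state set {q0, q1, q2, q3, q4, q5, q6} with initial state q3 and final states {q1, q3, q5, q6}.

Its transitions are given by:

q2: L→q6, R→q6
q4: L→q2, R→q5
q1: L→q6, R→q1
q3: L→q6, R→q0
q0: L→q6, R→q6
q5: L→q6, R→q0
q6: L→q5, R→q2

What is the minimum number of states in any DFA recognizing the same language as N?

2

States {q1,q4} cannot be reached from the start state, so discard them.
Start with accepting vs non-accepting: {q3,q5,q6} | {q0,q2}.
No further refinement is possible. Final partition (2 blocks): {q3,q5,q6} | {q0,q2}.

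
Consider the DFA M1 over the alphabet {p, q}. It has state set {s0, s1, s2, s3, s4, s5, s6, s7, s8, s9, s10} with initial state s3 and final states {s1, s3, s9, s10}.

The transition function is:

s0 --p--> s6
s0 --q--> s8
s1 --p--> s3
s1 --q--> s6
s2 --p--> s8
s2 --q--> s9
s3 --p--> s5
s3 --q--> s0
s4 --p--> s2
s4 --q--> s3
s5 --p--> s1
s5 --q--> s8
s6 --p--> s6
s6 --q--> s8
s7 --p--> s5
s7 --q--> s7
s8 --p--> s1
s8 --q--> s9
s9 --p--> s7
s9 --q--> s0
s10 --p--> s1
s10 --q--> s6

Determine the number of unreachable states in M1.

No path from s3 leads to s2, s4, s10; the other 8 states are all reachable.

3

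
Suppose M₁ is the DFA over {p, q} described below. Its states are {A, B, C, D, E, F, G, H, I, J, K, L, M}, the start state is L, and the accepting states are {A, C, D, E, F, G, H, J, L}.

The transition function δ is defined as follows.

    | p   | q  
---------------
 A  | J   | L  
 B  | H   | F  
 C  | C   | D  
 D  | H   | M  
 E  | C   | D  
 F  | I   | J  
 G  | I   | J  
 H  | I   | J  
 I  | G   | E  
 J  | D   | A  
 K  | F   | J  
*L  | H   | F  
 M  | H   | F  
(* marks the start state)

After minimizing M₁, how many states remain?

States {B,K} cannot be reached from the start state, so discard them.
P0 = {A,C,D,E,F,G,H,J,L} | {I,M}.
On input p, block {A,C,D,E,F,G,H,J,L} splits into {A,C,D,E,J,L} and {F,G,H}.
Split {A,C,D,E,J,L} by δ(·,p) → {A,C,E,J} and {D,L}.
Split {A,C,E,J} by δ(·,p) → {A,C,E} and {J}.
Split {A,C,E} by δ(·,p) → {C,E} and {A}.
Refine {I,M} on symbol q: members go to different blocks, giving {I} and {M}.
On input q, block {D,L} splits into {D} and {L}.
Stable partition: {C,E} | {I} | {F,G,H} | {D} | {J} | {A} | {M} | {L} — 8 equivalence classes.

8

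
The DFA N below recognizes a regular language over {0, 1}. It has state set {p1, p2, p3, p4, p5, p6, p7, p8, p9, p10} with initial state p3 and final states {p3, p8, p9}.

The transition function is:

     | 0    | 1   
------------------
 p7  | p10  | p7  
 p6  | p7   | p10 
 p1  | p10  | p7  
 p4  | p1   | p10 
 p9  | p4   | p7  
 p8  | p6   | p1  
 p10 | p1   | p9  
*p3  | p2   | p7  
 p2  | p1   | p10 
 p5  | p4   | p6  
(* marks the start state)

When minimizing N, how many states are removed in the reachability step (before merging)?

Starting at p3 and following transitions, the reachable set is {p1, p2, p3, p4, p7, p9, p10}. That leaves p5, p6, p8 unreachable — 3 in total.

3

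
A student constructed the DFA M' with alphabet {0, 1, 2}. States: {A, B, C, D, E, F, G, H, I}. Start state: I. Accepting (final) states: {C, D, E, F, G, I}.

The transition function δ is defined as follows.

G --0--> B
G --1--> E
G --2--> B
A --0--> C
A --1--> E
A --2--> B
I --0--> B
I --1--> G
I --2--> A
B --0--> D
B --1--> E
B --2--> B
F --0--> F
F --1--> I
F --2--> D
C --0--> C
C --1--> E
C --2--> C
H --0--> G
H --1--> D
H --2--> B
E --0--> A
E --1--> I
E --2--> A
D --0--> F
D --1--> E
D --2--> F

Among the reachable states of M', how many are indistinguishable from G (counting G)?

3

Reachable states from the start: {A,B,C,D,E,F,G,I}. Unreachable: {H} — drop them.
P0 = {C,D,E,F,G,I} | {A,B}.
Split {C,D,E,F,G,I} by δ(·,0) → {C,D,F} and {E,G,I}.
Stable partition: {C,D,F} | {A,B} | {E,G,I} — 3 equivalence classes.
State G belongs to the block {E,G,I}, which has 3 states.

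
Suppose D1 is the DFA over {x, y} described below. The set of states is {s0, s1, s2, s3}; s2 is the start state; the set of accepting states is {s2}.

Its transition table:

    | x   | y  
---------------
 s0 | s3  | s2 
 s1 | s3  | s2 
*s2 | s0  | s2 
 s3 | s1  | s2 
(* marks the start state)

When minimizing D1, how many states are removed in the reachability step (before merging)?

0

Exploring from s2, all states are eventually visited, so none are unreachable.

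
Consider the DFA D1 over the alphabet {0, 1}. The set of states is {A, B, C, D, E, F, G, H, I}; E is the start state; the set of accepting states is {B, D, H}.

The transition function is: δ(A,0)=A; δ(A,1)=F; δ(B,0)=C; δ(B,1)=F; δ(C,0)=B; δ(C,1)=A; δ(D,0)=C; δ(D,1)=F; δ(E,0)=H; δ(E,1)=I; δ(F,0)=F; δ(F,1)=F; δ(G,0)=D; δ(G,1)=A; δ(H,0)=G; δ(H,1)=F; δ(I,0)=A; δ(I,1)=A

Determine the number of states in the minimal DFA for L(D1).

3

Start with accepting vs non-accepting: {B,D,H} | {A,C,E,F,G,I}.
Refine {A,C,E,F,G,I} on symbol 0: members go to different blocks, giving {A,F,I} and {C,E,G}.
No further refinement is possible. Final partition (3 blocks): {B,D,H} | {A,F,I} | {C,E,G}.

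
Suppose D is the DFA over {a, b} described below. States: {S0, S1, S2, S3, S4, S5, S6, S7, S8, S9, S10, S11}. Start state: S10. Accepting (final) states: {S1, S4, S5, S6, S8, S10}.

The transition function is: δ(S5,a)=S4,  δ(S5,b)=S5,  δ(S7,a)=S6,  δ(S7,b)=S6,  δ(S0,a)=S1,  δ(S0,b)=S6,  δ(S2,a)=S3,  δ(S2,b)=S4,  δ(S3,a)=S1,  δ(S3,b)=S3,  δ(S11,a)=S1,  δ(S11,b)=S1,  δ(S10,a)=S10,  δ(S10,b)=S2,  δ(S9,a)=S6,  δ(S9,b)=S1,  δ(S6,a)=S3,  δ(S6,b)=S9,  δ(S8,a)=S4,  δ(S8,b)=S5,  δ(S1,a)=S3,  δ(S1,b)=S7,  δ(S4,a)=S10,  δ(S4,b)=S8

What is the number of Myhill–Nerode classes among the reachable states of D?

7

States {S0,S11} cannot be reached from the start state, so discard them.
P0 = {S1,S4,S5,S6,S8,S10} | {S2,S3,S7,S9}.
On input a, block {S1,S4,S5,S6,S8,S10} splits into {S4,S5,S8,S10} and {S1,S6}.
Refine {S4,S5,S8,S10} on symbol b: members go to different blocks, giving {S4,S5,S8} and {S10}.
Split {S4,S5,S8} by δ(·,a) → {S5,S8} and {S4}.
Split {S2,S3,S7,S9} by δ(·,a) → {S3,S7,S9} and {S2}.
Refine {S3,S7,S9} on symbol b: members go to different blocks, giving {S7,S9} and {S3}.
Stable partition: {S5,S8} | {S7,S9} | {S1,S6} | {S10} | {S4} | {S2} | {S3} — 7 equivalence classes.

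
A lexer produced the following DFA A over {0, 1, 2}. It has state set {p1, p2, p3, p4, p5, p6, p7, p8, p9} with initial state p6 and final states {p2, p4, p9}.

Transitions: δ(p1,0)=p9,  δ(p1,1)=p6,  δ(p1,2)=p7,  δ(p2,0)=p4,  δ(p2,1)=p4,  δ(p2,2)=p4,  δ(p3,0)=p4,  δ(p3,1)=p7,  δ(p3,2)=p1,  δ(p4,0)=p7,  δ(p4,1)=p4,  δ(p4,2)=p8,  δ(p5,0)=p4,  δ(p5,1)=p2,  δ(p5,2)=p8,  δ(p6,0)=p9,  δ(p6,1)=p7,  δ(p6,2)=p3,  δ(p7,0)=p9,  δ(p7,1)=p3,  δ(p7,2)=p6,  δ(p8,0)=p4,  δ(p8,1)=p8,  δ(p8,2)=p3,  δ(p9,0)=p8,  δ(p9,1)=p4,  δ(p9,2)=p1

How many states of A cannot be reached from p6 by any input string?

Starting at p6 and following transitions, the reachable set is {p1, p3, p4, p6, p7, p8, p9}. That leaves p2, p5 unreachable — 2 in total.

2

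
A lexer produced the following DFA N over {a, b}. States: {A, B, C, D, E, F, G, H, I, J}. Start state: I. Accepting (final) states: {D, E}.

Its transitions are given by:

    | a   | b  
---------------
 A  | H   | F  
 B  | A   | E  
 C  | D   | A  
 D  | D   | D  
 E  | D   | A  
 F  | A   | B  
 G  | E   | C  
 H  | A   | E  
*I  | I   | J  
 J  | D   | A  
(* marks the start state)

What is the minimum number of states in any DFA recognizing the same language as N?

7

First remove the unreachable states {C,G}; 8 states remain.
Start with accepting vs non-accepting: {D,E} | {A,B,F,H,I,J}.
Split {D,E} by δ(·,b) → {D} and {E}.
Split {A,B,F,H,I,J} by δ(·,a) → {A,B,F,H,I} and {J}.
On input b, block {A,B,F,H,I} splits into {A,F} and {B,H} and {I}.
Refine {A,F} on symbol a: members go to different blocks, giving {A} and {F}.
Stable partition: {D} | {A} | {E} | {J} | {B,H} | {I} | {F} — 7 equivalence classes.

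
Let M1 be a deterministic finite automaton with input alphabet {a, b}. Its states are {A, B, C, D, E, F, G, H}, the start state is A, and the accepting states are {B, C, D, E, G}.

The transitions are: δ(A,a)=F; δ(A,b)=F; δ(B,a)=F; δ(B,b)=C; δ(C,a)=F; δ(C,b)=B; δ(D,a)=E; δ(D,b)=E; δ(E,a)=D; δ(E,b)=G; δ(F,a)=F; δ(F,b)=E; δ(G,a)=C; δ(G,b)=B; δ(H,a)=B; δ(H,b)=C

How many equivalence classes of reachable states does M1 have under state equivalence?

First remove the unreachable states {H}; 7 states remain.
P0 = {B,C,D,E,G} | {A,F}.
Split {B,C,D,E,G} by δ(·,a) → {D,E,G} and {B,C}.
Split {D,E,G} by δ(·,a) → {D,E} and {G}.
Split {D,E} by δ(·,b) → {D} and {E}.
Split {A,F} by δ(·,b) → {A} and {F}.
Stable partition: {D} | {A} | {B,C} | {G} | {E} | {F} — 6 equivalence classes.

6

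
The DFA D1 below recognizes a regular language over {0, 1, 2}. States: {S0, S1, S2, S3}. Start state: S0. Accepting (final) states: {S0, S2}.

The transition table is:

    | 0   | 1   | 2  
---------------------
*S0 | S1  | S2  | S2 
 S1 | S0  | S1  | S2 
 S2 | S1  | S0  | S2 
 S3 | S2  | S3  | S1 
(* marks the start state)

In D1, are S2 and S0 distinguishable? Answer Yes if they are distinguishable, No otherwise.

Reachable states from the start: {S0,S1,S2}. Unreachable: {S3} — drop them.
P0 = {S0,S2} | {S1}.
No further refinement is possible. Final partition (2 blocks): {S0,S2} | {S1}.
S2 and S0 lie in the same block of the stable partition, so they are equivalent — no string distinguishes them.

No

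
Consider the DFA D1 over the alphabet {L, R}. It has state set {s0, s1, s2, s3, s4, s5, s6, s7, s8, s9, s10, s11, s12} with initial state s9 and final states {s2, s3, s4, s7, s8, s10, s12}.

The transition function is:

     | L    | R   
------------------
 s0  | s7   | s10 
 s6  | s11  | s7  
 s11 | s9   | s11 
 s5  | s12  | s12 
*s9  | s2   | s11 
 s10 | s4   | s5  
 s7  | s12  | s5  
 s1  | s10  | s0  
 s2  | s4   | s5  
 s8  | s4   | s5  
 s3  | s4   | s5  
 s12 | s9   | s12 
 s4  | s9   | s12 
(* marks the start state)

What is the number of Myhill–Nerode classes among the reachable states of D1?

5

First remove the unreachable states {s0,s1,s3,s6,s7,s8,s10}; 6 states remain.
P0 = {s2,s4,s12} | {s5,s9,s11}.
Refine {s2,s4,s12} on symbol L: members go to different blocks, giving {s4,s12} and {s2}.
Split {s5,s9,s11} by δ(·,L) → {s5} and {s9} and {s11}.
The partition is now stable with 5 blocks: {s4,s12} | {s5} | {s2} | {s9} | {s11}.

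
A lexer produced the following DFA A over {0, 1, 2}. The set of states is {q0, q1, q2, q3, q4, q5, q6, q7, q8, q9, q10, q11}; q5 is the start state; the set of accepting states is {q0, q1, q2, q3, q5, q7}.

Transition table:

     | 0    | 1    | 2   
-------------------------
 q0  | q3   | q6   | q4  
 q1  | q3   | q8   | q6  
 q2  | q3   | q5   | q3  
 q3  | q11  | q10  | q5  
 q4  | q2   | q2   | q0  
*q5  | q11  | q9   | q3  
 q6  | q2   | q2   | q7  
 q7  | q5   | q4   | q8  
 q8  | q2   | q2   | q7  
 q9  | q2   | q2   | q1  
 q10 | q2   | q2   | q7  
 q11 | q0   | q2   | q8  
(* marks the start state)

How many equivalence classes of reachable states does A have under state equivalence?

5

Every state is reachable, so we keep all 12.
Start with accepting vs non-accepting: {q0,q1,q2,q3,q5,q7} | {q4,q6,q8,q9,q10,q11}.
Split {q0,q1,q2,q3,q5,q7} by δ(·,0) → {q0,q1,q2,q7} and {q3,q5}.
Split {q0,q1,q2,q7} by δ(·,1) → {q0,q1,q7} and {q2}.
Refine {q4,q6,q8,q9,q10,q11} on symbol 0: members go to different blocks, giving {q4,q6,q8,q9,q10} and {q11}.
No further refinement is possible. Final partition (5 blocks): {q0,q1,q7} | {q4,q6,q8,q9,q10} | {q3,q5} | {q2} | {q11}.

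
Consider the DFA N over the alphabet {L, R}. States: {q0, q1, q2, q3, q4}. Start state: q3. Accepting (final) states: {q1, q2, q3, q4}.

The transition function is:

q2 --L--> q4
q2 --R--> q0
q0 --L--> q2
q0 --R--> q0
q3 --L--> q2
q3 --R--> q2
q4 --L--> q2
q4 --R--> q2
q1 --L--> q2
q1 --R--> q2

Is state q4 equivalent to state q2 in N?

No

Reachable states from the start: {q0,q2,q3,q4}. Unreachable: {q1} — drop them.
P0 = {q2,q3,q4} | {q0}.
Refine {q2,q3,q4} on symbol R: members go to different blocks, giving {q3,q4} and {q2}.
The partition is now stable with 3 blocks: {q3,q4} | {q0} | {q2}.
q4 and q2 end up in different blocks, so they are distinguishable. For instance, the string 'R' is accepted from only q4.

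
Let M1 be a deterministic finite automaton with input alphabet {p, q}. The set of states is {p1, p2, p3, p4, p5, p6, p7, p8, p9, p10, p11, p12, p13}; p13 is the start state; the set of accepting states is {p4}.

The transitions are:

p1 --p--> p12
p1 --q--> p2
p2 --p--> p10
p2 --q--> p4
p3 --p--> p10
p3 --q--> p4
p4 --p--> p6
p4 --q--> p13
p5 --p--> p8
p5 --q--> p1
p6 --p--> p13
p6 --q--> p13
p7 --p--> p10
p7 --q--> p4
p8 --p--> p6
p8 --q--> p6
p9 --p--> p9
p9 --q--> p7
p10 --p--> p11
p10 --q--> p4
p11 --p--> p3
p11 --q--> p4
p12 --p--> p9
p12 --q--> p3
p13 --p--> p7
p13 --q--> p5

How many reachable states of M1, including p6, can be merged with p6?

Every state is reachable, so we keep all 13.
P0 = {p4} | {p1,p2,p3,p5,p6,p7,p8,p9,p10,p11,p12,p13}.
Split {p1,p2,p3,p5,p6,p7,p8,p9,p10,p11,p12,p13} by δ(·,q) → {p1,p5,p6,p8,p9,p12,p13} and {p2,p3,p7,p10,p11}.
On input p, block {p1,p5,p6,p8,p9,p12,p13} splits into {p1,p5,p6,p8,p9,p12} and {p13}.
Split {p1,p5,p6,p8,p9,p12} by δ(·,p) → {p1,p5,p8,p9,p12} and {p6}.
Refine {p1,p5,p8,p9,p12} on symbol p: members go to different blocks, giving {p1,p5,p9,p12} and {p8}.
Refine {p1,p5,p9,p12} on symbol p: members go to different blocks, giving {p1,p9,p12} and {p5}.
The partition is now stable with 7 blocks: {p4} | {p1,p9,p12} | {p2,p3,p7,p10,p11} | {p13} | {p6} | {p8} | {p5}.
State p6 belongs to the block {p6}, which has 1 states.

1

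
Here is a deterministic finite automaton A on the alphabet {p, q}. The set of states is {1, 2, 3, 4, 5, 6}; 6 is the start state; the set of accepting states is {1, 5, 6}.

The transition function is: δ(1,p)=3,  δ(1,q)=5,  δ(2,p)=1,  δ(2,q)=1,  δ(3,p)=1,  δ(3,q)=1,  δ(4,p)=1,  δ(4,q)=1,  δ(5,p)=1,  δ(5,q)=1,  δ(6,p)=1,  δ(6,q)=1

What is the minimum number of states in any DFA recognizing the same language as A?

3

Reachable states from the start: {1,3,5,6}. Unreachable: {2,4} — drop them.
Initial partition by acceptance: {1,5,6} | {3}.
Refine {1,5,6} on symbol p: members go to different blocks, giving {5,6} and {1}.
Stable partition: {5,6} | {3} | {1} — 3 equivalence classes.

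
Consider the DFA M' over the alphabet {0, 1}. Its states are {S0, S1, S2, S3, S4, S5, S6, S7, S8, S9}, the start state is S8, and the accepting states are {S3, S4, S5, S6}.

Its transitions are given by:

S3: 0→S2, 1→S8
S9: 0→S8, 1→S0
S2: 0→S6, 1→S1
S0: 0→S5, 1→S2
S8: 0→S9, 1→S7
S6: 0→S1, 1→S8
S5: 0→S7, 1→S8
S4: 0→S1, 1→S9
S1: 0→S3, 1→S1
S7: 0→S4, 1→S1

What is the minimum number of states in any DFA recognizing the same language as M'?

All states are reachable from the start state.
Start with accepting vs non-accepting: {S3,S4,S5,S6} | {S0,S1,S2,S7,S8,S9}.
On input 0, block {S0,S1,S2,S7,S8,S9} splits into {S0,S1,S2,S7} and {S8,S9}.
No further refinement is possible. Final partition (3 blocks): {S3,S4,S5,S6} | {S0,S1,S2,S7} | {S8,S9}.

3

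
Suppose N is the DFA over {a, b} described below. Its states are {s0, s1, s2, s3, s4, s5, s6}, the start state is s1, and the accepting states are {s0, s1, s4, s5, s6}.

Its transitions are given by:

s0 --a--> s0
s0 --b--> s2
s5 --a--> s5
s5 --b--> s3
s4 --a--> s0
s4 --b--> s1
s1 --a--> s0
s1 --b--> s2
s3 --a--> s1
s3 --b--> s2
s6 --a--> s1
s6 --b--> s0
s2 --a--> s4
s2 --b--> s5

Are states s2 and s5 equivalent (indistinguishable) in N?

States {s6} cannot be reached from the start state, so discard them.
Start with accepting vs non-accepting: {s0,s1,s4,s5} | {s2,s3}.
Split {s0,s1,s4,s5} by δ(·,b) → {s0,s1,s5} and {s4}.
On input a, block {s2,s3} splits into {s2} and {s3}.
Refine {s0,s1,s5} on symbol b: members go to different blocks, giving {s0,s1} and {s5}.
Stable partition: {s0,s1} | {s2} | {s4} | {s3} | {s5} — 5 equivalence classes.
s2 and s5 end up in different blocks, so they are distinguishable. For instance, the string 'ε' is accepted from only s5.

No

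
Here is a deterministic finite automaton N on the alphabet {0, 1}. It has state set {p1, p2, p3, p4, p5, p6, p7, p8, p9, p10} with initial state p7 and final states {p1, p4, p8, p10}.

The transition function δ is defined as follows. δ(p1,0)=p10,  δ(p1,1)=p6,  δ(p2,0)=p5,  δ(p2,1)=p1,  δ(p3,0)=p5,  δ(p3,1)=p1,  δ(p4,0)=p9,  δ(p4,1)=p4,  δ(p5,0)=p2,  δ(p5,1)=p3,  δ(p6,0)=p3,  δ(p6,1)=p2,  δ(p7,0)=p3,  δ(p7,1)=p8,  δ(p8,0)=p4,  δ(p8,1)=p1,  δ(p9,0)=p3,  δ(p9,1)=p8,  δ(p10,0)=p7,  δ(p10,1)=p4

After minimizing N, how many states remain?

6

All states are reachable from the start state.
Initial partition by acceptance: {p1,p4,p8,p10} | {p2,p3,p5,p6,p7,p9}.
Split {p1,p4,p8,p10} by δ(·,0) → {p1,p8} and {p4,p10}.
Split {p1,p8} by δ(·,1) → {p1} and {p8}.
On input 1, block {p2,p3,p5,p6,p7,p9} splits into {p2,p3} and {p5,p6} and {p7,p9}.
The partition is now stable with 6 blocks: {p1} | {p2,p3} | {p4,p10} | {p8} | {p5,p6} | {p7,p9}.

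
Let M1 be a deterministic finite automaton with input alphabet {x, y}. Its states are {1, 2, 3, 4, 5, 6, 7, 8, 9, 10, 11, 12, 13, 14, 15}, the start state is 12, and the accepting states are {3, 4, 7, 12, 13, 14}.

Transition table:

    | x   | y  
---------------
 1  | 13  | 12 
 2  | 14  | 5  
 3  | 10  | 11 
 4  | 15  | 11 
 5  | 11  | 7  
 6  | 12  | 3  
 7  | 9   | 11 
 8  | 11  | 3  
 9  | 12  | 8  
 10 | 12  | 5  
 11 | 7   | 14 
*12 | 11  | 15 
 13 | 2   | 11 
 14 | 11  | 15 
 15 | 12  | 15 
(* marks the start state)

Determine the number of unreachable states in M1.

5

BFS from 12 reaches {3, 5, 7, 8, 9, 10, 11, 12, 14, 15}; the 5 state(s) 1, 2, 4, 6, 13 are never visited.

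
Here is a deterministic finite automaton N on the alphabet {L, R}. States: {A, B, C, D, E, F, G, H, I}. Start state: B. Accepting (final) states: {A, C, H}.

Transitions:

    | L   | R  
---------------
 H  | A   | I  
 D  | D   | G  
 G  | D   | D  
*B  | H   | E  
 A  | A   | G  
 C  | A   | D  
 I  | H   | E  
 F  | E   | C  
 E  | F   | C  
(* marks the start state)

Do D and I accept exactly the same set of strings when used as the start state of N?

No

Initial partition by acceptance: {A,C,H} | {B,D,E,F,G,I}.
Refine {B,D,E,F,G,I} on symbol L: members go to different blocks, giving {D,E,F,G} and {B,I}.
On input R, block {A,C,H} splits into {A,C} and {H}.
Split {D,E,F,G} by δ(·,R) → {D,G} and {E,F}.
Stable partition: {A,C} | {D,G} | {B,I} | {H} | {E,F} — 5 equivalence classes.
D and I end up in different blocks, so they are distinguishable. For instance, the string 'L' is accepted from only I.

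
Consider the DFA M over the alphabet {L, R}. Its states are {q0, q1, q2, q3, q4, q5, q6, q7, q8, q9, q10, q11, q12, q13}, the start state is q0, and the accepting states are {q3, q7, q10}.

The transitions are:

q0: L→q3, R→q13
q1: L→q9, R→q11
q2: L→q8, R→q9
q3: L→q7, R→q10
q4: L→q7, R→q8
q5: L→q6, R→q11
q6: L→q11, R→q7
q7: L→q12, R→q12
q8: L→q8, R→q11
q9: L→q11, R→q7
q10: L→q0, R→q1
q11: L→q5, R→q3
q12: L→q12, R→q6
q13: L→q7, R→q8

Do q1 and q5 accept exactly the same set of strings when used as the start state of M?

Yes

Reachable states from the start: {q0,q1,q3,q5,q6,q7,q8,q9,q10,q11,q12,q13}. Unreachable: {q2,q4} — drop them.
P0 = {q3,q7,q10} | {q0,q1,q5,q6,q8,q9,q11,q12,q13}.
On input L, block {q3,q7,q10} splits into {q7,q10} and {q3}.
Split {q0,q1,q5,q6,q8,q9,q11,q12,q13} by δ(·,L) → {q1,q5,q6,q8,q9,q11,q12} and {q0} and {q13}.
On input L, block {q7,q10} splits into {q7} and {q10}.
Refine {q1,q5,q6,q8,q9,q11,q12} on symbol R: members go to different blocks, giving {q1,q5,q8,q12} and {q6,q9} and {q11}.
Refine {q1,q5,q8,q12} on symbol L: members go to different blocks, giving {q1,q5} and {q8,q12}.
Split {q8,q12} by δ(·,R) → {q8} and {q12}.
The partition is now stable with 10 blocks: {q7} | {q1,q5} | {q3} | {q0} | {q13} | {q10} | {q6,q9} | {q11} | {q8} | {q12}.
q1 and q5 lie in the same block of the stable partition, so they are equivalent — no string distinguishes them.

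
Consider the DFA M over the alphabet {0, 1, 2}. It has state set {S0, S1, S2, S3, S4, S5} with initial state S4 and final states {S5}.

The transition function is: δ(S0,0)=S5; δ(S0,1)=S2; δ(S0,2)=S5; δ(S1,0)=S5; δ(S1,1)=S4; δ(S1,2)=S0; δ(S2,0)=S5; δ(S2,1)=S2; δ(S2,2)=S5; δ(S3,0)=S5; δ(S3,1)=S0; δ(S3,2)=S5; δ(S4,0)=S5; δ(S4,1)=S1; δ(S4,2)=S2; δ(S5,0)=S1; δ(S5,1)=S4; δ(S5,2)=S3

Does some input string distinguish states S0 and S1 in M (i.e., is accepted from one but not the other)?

Initial partition by acceptance: {S5} | {S0,S1,S2,S3,S4}.
Split {S0,S1,S2,S3,S4} by δ(·,2) → {S0,S2,S3} and {S1,S4}.
No further refinement is possible. Final partition (3 blocks): {S5} | {S0,S2,S3} | {S1,S4}.
S0 and S1 end up in different blocks, so they are distinguishable. For instance, the string '2' is accepted from only S0.

Yes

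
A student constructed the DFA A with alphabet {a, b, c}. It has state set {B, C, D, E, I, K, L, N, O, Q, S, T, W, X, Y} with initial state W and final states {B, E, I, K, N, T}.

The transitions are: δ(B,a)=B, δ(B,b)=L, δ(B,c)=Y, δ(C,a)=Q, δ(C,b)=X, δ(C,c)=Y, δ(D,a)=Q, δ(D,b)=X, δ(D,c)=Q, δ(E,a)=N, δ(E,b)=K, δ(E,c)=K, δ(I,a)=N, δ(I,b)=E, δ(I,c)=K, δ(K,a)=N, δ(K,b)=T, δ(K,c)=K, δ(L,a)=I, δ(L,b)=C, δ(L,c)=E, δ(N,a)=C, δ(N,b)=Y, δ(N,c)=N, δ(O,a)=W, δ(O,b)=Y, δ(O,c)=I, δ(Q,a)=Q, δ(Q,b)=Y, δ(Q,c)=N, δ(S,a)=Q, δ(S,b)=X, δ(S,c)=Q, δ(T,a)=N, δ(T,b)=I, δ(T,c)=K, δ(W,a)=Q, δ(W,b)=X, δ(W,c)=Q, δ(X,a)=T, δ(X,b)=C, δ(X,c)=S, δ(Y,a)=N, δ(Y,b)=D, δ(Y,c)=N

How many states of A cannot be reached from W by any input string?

No path from W leads to B, L, O; the other 12 states are all reachable.

3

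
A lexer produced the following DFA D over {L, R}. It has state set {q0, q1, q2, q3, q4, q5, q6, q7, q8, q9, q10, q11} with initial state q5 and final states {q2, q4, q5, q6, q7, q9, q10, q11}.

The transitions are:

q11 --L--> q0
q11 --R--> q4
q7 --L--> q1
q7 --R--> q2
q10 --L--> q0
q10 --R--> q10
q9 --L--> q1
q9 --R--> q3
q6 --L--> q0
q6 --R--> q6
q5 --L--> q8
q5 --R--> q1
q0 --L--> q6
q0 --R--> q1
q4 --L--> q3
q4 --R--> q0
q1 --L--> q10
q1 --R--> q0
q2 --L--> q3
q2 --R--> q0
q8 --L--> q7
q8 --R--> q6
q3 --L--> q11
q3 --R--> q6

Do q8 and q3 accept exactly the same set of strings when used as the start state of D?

Yes

Reachable states from the start: {q0,q1,q2,q3,q4,q5,q6,q7,q8,q10,q11}. Unreachable: {q9} — drop them.
Initial partition by acceptance: {q2,q4,q5,q6,q7,q10,q11} | {q0,q1,q3,q8}.
On input R, block {q2,q4,q5,q6,q7,q10,q11} splits into {q6,q7,q10,q11} and {q2,q4,q5}.
On input R, block {q6,q7,q10,q11} splits into {q6,q10} and {q7,q11}.
Refine {q0,q1,q3,q8} on symbol L: members go to different blocks, giving {q0,q1} and {q3,q8}.
The partition is now stable with 5 blocks: {q6,q10} | {q0,q1} | {q2,q4,q5} | {q7,q11} | {q3,q8}.
q8 and q3 lie in the same block of the stable partition, so they are equivalent — no string distinguishes them.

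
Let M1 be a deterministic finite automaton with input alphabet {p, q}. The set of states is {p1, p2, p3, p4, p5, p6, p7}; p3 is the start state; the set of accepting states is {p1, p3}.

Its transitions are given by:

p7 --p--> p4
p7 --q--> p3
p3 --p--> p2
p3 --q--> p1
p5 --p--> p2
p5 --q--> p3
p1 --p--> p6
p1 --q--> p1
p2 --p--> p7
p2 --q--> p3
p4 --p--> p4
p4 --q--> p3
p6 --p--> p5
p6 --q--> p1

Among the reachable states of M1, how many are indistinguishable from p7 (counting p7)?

5

Every state is reachable, so we keep all 7.
Initial partition by acceptance: {p1,p3} | {p2,p4,p5,p6,p7}.
No further refinement is possible. Final partition (2 blocks): {p1,p3} | {p2,p4,p5,p6,p7}.
State p7 belongs to the block {p2,p4,p5,p6,p7}, which has 5 states.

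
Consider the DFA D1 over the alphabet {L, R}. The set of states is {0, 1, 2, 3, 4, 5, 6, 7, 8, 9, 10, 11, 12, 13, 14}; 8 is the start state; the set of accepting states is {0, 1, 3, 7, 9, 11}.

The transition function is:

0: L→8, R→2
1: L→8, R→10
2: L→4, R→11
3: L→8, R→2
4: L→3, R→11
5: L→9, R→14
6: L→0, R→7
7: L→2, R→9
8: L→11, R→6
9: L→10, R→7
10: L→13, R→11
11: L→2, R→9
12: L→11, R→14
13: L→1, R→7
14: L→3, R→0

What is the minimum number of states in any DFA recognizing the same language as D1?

States {5,12,14} cannot be reached from the start state, so discard them.
Start with accepting vs non-accepting: {0,1,3,7,9,11} | {2,4,6,8,10,13}.
Refine {0,1,3,7,9,11} on symbol R: members go to different blocks, giving {0,1,3} and {7,9,11}.
On input L, block {2,4,6,8,10,13} splits into {4,6,13} and {2,10} and {8}.
No further refinement is possible. Final partition (5 blocks): {0,1,3} | {4,6,13} | {7,9,11} | {2,10} | {8}.

5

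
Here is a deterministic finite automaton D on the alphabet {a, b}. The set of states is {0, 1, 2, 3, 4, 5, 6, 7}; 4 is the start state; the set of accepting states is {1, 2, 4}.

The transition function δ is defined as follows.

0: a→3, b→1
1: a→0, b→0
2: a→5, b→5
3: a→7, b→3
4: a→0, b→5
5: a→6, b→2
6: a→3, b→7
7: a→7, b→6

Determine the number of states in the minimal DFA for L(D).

3

Initial partition by acceptance: {1,2,4} | {0,3,5,6,7}.
On input b, block {0,3,5,6,7} splits into {3,6,7} and {0,5}.
The partition is now stable with 3 blocks: {1,2,4} | {3,6,7} | {0,5}.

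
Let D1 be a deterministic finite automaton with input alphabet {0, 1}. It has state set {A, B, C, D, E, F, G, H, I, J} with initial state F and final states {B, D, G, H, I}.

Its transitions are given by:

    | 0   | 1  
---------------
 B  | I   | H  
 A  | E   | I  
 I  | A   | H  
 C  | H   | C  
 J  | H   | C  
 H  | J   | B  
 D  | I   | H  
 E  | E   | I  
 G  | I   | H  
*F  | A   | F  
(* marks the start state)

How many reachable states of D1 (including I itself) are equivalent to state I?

1

Reachable states from the start: {A,B,C,E,F,H,I,J}. Unreachable: {D,G} — drop them.
P0 = {B,H,I} | {A,C,E,F,J}.
On input 0, block {B,H,I} splits into {H,I} and {B}.
Split {H,I} by δ(·,1) → {H} and {I}.
On input 0, block {A,C,E,F,J} splits into {A,E,F} and {C,J}.
Split {A,E,F} by δ(·,1) → {A,E} and {F}.
Stable partition: {H} | {A,E} | {B} | {I} | {C,J} | {F} — 6 equivalence classes.
State I belongs to the block {I}, which has 1 states.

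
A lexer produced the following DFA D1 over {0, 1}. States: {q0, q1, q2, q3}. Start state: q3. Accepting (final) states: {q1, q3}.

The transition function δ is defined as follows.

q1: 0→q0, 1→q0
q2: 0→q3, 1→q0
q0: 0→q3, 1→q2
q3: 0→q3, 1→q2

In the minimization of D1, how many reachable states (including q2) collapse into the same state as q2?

Reachable states from the start: {q0,q2,q3}. Unreachable: {q1} — drop them.
Start with accepting vs non-accepting: {q3} | {q0,q2}.
No further refinement is possible. Final partition (2 blocks): {q3} | {q0,q2}.
State q2 belongs to the block {q0,q2}, which has 2 states.

2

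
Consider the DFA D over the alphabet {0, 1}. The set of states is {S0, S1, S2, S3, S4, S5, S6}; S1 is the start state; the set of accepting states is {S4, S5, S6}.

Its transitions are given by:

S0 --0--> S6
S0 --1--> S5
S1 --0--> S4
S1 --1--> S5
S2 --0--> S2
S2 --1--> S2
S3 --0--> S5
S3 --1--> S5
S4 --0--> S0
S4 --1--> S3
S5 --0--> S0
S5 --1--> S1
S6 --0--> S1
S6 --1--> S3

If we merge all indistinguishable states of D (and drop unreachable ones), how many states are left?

2

Reachable states from the start: {S0,S1,S3,S4,S5,S6}. Unreachable: {S2} — drop them.
P0 = {S4,S5,S6} | {S0,S1,S3}.
The partition is now stable with 2 blocks: {S4,S5,S6} | {S0,S1,S3}.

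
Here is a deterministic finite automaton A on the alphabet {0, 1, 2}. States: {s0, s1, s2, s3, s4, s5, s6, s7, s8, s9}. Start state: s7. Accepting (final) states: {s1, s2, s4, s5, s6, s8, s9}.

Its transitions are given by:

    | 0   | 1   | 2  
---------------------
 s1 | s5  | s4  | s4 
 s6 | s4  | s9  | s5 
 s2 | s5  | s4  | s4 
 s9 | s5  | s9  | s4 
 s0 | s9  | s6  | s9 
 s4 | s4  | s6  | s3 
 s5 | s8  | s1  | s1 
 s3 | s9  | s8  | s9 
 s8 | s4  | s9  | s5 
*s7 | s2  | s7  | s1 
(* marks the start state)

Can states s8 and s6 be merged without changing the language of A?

Yes

States {s0} cannot be reached from the start state, so discard them.
Initial partition by acceptance: {s1,s2,s4,s5,s6,s8,s9} | {s3,s7}.
Split {s1,s2,s4,s5,s6,s8,s9} by δ(·,2) → {s1,s2,s5,s6,s8,s9} and {s4}.
Refine {s1,s2,s5,s6,s8,s9} on symbol 0: members go to different blocks, giving {s1,s2,s5,s9} and {s6,s8}.
On input 0, block {s1,s2,s5,s9} splits into {s1,s2,s9} and {s5}.
On input 1, block {s1,s2,s9} splits into {s1,s2} and {s9}.
On input 0, block {s3,s7} splits into {s3} and {s7}.
The partition is now stable with 7 blocks: {s1,s2} | {s3} | {s4} | {s6,s8} | {s5} | {s9} | {s7}.
s8 and s6 lie in the same block of the stable partition, so they are equivalent — no string distinguishes them.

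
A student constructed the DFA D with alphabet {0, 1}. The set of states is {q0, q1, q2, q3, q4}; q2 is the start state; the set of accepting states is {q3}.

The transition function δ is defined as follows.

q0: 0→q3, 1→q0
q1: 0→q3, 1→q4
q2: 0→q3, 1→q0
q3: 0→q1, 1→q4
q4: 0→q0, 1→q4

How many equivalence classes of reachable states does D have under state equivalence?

Every state is reachable, so we keep all 5.
Start with accepting vs non-accepting: {q3} | {q0,q1,q2,q4}.
Refine {q0,q1,q2,q4} on symbol 0: members go to different blocks, giving {q0,q1,q2} and {q4}.
Split {q0,q1,q2} by δ(·,1) → {q0,q2} and {q1}.
The partition is now stable with 4 blocks: {q3} | {q0,q2} | {q4} | {q1}.

4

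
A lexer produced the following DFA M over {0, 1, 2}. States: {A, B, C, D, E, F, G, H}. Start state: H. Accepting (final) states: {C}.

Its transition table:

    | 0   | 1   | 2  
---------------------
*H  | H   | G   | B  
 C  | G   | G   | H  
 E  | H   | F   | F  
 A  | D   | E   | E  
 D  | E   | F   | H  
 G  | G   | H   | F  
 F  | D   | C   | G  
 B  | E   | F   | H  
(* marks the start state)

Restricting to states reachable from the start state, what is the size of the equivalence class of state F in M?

Reachable states from the start: {B,C,D,E,F,G,H}. Unreachable: {A} — drop them.
Initial partition by acceptance: {C} | {B,D,E,F,G,H}.
Refine {B,D,E,F,G,H} on symbol 1: members go to different blocks, giving {B,D,E,G,H} and {F}.
On input 1, block {B,D,E,G,H} splits into {B,D,E} and {G,H}.
Split {B,D,E} by δ(·,0) → {B,D} and {E}.
Refine {G,H} on symbol 2: members go to different blocks, giving {G} and {H}.
Stable partition: {C} | {B,D} | {F} | {G} | {E} | {H} — 6 equivalence classes.
State F belongs to the block {F}, which has 1 states.

1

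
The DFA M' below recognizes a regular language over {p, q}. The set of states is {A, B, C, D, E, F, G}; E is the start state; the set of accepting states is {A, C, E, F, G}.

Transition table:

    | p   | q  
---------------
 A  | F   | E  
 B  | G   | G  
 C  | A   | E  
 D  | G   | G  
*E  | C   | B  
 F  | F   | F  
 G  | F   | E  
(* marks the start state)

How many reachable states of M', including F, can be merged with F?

1

Reachable states from the start: {A,B,C,E,F,G}. Unreachable: {D} — drop them.
Start with accepting vs non-accepting: {A,C,E,F,G} | {B}.
Split {A,C,E,F,G} by δ(·,q) → {A,C,F,G} and {E}.
Refine {A,C,F,G} on symbol q: members go to different blocks, giving {A,C,G} and {F}.
On input p, block {A,C,G} splits into {A,G} and {C}.
Stable partition: {A,G} | {B} | {E} | {F} | {C} — 5 equivalence classes.
State F belongs to the block {F}, which has 1 states.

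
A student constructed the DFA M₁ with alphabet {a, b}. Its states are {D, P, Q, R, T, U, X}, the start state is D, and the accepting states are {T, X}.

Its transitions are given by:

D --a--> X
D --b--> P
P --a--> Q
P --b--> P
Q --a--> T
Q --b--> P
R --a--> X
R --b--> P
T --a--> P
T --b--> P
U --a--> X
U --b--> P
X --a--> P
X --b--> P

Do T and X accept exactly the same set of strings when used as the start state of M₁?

Yes

Reachable states from the start: {D,P,Q,T,X}. Unreachable: {R,U} — drop them.
Initial partition by acceptance: {T,X} | {D,P,Q}.
Refine {D,P,Q} on symbol a: members go to different blocks, giving {D,Q} and {P}.
The partition is now stable with 3 blocks: {T,X} | {D,Q} | {P}.
T and X lie in the same block of the stable partition, so they are equivalent — no string distinguishes them.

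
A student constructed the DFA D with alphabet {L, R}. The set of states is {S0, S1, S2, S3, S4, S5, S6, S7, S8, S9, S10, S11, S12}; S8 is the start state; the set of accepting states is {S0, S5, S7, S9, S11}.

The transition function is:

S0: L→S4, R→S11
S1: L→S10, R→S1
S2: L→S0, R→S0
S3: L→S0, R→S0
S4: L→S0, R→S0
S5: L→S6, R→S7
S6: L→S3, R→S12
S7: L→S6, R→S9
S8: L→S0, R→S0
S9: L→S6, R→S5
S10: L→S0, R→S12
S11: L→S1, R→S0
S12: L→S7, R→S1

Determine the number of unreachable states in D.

1

BFS from S8 reaches {S0, S1, S3, S4, S5, S6, S7, S8, S9, S10, S11, S12}; the 1 state(s) S2 are never visited.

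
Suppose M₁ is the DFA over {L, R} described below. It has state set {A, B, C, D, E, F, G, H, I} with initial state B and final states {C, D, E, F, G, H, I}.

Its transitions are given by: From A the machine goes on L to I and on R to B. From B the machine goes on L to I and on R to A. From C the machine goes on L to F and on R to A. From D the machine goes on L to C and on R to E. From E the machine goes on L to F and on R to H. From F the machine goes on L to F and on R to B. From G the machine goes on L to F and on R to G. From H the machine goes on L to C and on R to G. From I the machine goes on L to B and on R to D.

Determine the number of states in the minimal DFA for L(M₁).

4

Every state is reachable, so we keep all 9.
Initial partition by acceptance: {C,D,E,F,G,H,I} | {A,B}.
Refine {C,D,E,F,G,H,I} on symbol L: members go to different blocks, giving {C,D,E,F,G,H} and {I}.
Split {C,D,E,F,G,H} by δ(·,R) → {D,E,G,H} and {C,F}.
Stable partition: {D,E,G,H} | {A,B} | {I} | {C,F} — 4 equivalence classes.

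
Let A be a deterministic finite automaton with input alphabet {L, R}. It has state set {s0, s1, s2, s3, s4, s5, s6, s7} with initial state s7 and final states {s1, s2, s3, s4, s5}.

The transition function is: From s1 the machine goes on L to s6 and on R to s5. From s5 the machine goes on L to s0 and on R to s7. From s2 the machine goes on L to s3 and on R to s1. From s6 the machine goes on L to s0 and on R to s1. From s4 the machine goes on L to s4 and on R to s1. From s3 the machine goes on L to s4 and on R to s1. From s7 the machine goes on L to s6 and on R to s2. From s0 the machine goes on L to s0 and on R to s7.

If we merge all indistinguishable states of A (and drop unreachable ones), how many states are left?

6

All states are reachable from the start state.
P0 = {s1,s2,s3,s4,s5} | {s0,s6,s7}.
Split {s1,s2,s3,s4,s5} by δ(·,L) → {s2,s3,s4} and {s1,s5}.
On input R, block {s0,s6,s7} splits into {s0} and {s6} and {s7}.
On input L, block {s1,s5} splits into {s1} and {s5}.
The partition is now stable with 6 blocks: {s2,s3,s4} | {s0} | {s1} | {s6} | {s7} | {s5}.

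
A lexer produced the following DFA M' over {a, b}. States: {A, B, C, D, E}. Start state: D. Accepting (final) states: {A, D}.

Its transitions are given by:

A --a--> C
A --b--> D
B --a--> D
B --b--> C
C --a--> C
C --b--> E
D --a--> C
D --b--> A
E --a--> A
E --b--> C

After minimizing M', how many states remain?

3

States {B} cannot be reached from the start state, so discard them.
Start with accepting vs non-accepting: {A,D} | {C,E}.
Refine {C,E} on symbol a: members go to different blocks, giving {C} and {E}.
The partition is now stable with 3 blocks: {A,D} | {C} | {E}.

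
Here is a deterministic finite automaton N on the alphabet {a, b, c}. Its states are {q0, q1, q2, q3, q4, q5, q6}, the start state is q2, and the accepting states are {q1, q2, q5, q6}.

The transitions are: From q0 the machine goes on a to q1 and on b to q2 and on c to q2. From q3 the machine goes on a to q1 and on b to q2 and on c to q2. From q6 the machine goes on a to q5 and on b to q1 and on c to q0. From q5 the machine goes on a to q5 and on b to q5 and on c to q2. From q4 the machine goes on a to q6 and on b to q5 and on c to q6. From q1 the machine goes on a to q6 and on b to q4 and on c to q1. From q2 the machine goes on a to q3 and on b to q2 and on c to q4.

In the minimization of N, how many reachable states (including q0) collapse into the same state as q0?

2

P0 = {q1,q2,q5,q6} | {q0,q3,q4}.
Split {q1,q2,q5,q6} by δ(·,a) → {q1,q5,q6} and {q2}.
On input b, block {q1,q5,q6} splits into {q5,q6} and {q1}.
Split {q5,q6} by δ(·,b) → {q5} and {q6}.
On input a, block {q0,q3,q4} splits into {q0,q3} and {q4}.
No further refinement is possible. Final partition (6 blocks): {q5} | {q0,q3} | {q2} | {q1} | {q6} | {q4}.
The equivalence class containing q0 is {q0,q3}, of size 2.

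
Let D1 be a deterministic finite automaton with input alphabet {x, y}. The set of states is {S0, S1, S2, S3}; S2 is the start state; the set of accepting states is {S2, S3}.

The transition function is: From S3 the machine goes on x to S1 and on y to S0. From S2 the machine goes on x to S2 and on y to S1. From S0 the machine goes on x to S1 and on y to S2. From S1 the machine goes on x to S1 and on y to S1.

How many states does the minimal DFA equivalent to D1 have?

States {S0,S3} cannot be reached from the start state, so discard them.
P0 = {S2} | {S1}.
The partition is now stable with 2 blocks: {S2} | {S1}.

2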